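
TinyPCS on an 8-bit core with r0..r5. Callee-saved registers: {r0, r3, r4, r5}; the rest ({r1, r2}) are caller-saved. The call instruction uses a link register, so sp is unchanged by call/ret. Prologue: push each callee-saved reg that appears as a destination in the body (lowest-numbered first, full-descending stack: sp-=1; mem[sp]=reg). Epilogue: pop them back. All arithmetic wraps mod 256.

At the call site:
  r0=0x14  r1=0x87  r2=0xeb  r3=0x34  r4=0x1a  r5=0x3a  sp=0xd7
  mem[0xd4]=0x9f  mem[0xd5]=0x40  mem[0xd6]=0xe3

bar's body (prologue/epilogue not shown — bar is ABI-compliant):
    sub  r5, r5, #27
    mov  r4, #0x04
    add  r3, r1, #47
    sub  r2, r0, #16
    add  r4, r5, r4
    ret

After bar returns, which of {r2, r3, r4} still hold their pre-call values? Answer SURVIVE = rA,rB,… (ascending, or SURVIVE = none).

SURVIVE = r3,r4

prologue: push r3 -> mem[0xd6]=0x34, sp=0xd6
prologue: push r4 -> mem[0xd5]=0x1a, sp=0xd5
prologue: push r5 -> mem[0xd4]=0x3a, sp=0xd4
body[0] sub  r5, r5, #27 -> r5=0x1f
body[1] mov  r4, #0x04 -> r4=0x04
body[2] add  r3, r1, #47 -> r3=0xb6
body[3] sub  r2, r0, #16 -> r2=0x04
body[4] add  r4, r5, r4 -> r4=0x23
epilogue: pop r5=0x3a, sp=0xd5
epilogue: pop r4=0x1a, sp=0xd6
epilogue: pop r3=0x34, sp=0xd7
r2: caller-saved, written=True
r3: callee-saved, written=True
r4: callee-saved, written=True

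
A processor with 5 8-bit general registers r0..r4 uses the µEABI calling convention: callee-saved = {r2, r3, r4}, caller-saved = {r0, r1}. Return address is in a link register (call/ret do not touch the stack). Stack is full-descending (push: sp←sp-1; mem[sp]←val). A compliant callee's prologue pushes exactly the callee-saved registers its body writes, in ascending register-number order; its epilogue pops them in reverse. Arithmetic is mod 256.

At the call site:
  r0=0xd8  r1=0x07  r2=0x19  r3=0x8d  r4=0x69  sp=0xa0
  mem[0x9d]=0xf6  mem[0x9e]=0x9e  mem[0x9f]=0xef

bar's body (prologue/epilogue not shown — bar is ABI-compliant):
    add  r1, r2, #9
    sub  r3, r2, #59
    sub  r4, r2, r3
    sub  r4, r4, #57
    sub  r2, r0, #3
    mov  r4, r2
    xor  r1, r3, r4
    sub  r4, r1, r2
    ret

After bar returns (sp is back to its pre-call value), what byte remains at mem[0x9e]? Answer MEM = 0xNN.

MEM = 0x8d

prologue: push r2 → mem[0x9f]=0x19, sp=0x9f
prologue: push r3 → mem[0x9e]=0x8d, sp=0x9e
prologue: push r4 → mem[0x9d]=0x69, sp=0x9d
body[0] add  r1, r2, #9 → r1=0x22
body[1] sub  r3, r2, #59 → r3=0xde
body[2] sub  r4, r2, r3 → r4=0x3b
body[3] sub  r4, r4, #57 → r4=0x02
body[4] sub  r2, r0, #3 → r2=0xd5
body[5] mov  r4, r2 → r4=0xd5
body[6] xor  r1, r3, r4 → r1=0x0b
body[7] sub  r4, r1, r2 → r4=0x36
epilogue: pop r4=0x69, sp=0x9e
epilogue: pop r3=0x8d, sp=0x9f
epilogue: pop r2=0x19, sp=0xa0
prologue pushed ['r2', 'r3', 'r4'] at ['0x9f', '0x9e', '0x9d']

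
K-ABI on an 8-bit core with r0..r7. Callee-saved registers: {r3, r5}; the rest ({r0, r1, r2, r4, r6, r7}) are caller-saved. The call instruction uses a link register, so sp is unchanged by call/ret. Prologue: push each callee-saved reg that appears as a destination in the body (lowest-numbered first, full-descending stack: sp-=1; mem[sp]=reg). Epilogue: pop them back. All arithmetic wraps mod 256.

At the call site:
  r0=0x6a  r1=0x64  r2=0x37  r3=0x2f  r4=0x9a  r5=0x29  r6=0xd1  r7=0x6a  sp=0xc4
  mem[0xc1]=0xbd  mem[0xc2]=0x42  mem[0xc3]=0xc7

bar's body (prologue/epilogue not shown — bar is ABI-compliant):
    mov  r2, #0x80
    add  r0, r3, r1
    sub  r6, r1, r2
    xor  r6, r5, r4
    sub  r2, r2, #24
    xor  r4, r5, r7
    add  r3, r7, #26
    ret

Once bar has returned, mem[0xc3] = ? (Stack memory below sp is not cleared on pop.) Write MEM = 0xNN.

prologue: push r3 -> mem[0xc3]=0x2f, sp=0xc3
body[0] mov  r2, #0x80 -> r2=0x80
body[1] add  r0, r3, r1 -> r0=0x93
body[2] sub  r6, r1, r2 -> r6=0xe4
body[3] xor  r6, r5, r4 -> r6=0xb3
body[4] sub  r2, r2, #24 -> r2=0x68
body[5] xor  r4, r5, r7 -> r4=0x43
body[6] add  r3, r7, #26 -> r3=0x84
epilogue: pop r3=0x2f, sp=0xc4
prologue pushed ['r3'] at ['0xc3']

MEM = 0x2f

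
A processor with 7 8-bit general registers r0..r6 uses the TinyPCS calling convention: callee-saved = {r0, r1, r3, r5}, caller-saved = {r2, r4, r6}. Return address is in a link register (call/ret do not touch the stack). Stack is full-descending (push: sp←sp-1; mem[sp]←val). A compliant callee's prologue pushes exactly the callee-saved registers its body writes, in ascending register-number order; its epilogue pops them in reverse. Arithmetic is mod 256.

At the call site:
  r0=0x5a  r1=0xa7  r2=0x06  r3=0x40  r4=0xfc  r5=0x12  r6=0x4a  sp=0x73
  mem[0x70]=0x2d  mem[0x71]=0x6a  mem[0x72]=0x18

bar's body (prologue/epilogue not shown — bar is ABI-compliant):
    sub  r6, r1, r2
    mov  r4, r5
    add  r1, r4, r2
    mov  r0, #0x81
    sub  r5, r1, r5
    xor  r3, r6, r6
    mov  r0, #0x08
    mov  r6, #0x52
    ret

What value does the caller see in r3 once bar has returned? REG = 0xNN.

REG = 0x40

prologue: push r0 → mem[0x72]=0x5a, sp=0x72
prologue: push r1 → mem[0x71]=0xa7, sp=0x71
prologue: push r3 → mem[0x70]=0x40, sp=0x70
prologue: push r5 → mem[0x6f]=0x12, sp=0x6f
body[0] sub  r6, r1, r2 → r6=0xa1
body[1] mov  r4, r5 → r4=0x12
body[2] add  r1, r4, r2 → r1=0x18
body[3] mov  r0, #0x81 → r0=0x81
body[4] sub  r5, r1, r5 → r5=0x06
body[5] xor  r3, r6, r6 → r3=0x00
body[6] mov  r0, #0x08 → r0=0x08
body[7] mov  r6, #0x52 → r6=0x52
epilogue: pop r5=0x12, sp=0x70
epilogue: pop r3=0x40, sp=0x71
epilogue: pop r1=0xa7, sp=0x72
epilogue: pop r0=0x5a, sp=0x73
r3 is callee-saved → restored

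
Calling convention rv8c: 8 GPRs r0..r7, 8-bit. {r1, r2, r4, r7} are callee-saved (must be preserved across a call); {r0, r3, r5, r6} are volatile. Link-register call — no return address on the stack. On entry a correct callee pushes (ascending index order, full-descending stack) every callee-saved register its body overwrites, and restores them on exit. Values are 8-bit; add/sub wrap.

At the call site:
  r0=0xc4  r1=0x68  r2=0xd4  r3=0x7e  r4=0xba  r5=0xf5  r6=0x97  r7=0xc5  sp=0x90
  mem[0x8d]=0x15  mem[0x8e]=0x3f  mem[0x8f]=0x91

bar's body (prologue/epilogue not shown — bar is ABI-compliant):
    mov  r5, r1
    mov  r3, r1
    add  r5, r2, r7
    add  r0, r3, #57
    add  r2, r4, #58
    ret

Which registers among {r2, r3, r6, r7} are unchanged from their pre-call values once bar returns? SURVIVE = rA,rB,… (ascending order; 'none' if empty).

SURVIVE = r2,r6,r7

prologue: push r2 -> mem[0x8f]=0xd4, sp=0x8f
body[0] mov  r5, r1 -> r5=0x68
body[1] mov  r3, r1 -> r3=0x68
body[2] add  r5, r2, r7 -> r5=0x99
body[3] add  r0, r3, #57 -> r0=0xa1
body[4] add  r2, r4, #58 -> r2=0xf4
epilogue: pop r2=0xd4, sp=0x90
r2: callee-saved, written=True
r3: caller-saved, written=True
r6: caller-saved, written=False
r7: callee-saved, written=False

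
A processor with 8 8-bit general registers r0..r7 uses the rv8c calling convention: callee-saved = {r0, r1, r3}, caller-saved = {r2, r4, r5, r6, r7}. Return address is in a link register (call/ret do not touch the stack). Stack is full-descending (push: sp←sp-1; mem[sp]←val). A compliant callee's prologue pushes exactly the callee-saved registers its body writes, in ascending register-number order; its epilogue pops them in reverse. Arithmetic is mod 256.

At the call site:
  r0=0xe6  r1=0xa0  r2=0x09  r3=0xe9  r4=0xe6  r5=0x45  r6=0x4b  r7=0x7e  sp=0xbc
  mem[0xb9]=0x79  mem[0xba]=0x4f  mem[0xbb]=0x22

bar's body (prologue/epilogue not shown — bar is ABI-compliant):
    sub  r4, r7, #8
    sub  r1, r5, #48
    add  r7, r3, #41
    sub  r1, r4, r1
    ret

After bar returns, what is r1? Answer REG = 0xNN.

REG = 0xa0

prologue: push r1 → mem[0xbb]=0xa0, sp=0xbb
body[0] sub  r4, r7, #8 → r4=0x76
body[1] sub  r1, r5, #48 → r1=0x15
body[2] add  r7, r3, #41 → r7=0x12
body[3] sub  r1, r4, r1 → r1=0x61
epilogue: pop r1=0xa0, sp=0xbc
r1 is callee-saved → restored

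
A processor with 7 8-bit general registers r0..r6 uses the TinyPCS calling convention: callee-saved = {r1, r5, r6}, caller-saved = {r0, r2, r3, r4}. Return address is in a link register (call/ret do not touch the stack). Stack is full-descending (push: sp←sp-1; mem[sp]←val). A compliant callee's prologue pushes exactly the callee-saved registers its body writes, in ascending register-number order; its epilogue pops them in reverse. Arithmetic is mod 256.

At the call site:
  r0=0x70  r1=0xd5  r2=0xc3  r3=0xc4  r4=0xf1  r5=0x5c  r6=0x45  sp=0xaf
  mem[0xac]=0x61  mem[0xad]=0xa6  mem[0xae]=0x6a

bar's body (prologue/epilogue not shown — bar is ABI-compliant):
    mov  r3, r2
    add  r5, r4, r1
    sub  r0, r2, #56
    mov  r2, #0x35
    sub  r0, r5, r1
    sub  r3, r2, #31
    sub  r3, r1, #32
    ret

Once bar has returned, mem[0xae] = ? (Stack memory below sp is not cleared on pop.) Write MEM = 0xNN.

MEM = 0x5c

prologue: push r5 → mem[0xae]=0x5c, sp=0xae
body[0] mov  r3, r2 → r3=0xc3
body[1] add  r5, r4, r1 → r5=0xc6
body[2] sub  r0, r2, #56 → r0=0x8b
body[3] mov  r2, #0x35 → r2=0x35
body[4] sub  r0, r5, r1 → r0=0xf1
body[5] sub  r3, r2, #31 → r3=0x16
body[6] sub  r3, r1, #32 → r3=0xb5
epilogue: pop r5=0x5c, sp=0xaf
prologue pushed ['r5'] at ['0xae']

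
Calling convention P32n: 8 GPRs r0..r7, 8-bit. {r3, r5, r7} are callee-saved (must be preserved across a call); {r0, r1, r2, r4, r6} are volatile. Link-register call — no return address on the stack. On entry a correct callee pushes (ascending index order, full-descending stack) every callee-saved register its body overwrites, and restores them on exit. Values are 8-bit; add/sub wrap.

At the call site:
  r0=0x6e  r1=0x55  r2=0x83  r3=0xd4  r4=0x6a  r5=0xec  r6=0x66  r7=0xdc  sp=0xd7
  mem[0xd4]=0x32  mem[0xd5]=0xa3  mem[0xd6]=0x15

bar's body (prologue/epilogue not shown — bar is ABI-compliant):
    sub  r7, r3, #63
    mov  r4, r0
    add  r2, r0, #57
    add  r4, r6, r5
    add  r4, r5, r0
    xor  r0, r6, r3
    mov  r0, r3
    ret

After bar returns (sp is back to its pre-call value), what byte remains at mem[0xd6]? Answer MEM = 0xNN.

prologue: push r7 -> mem[0xd6]=0xdc, sp=0xd6
body[0] sub  r7, r3, #63 -> r7=0x95
body[1] mov  r4, r0 -> r4=0x6e
body[2] add  r2, r0, #57 -> r2=0xa7
body[3] add  r4, r6, r5 -> r4=0x52
body[4] add  r4, r5, r0 -> r4=0x5a
body[5] xor  r0, r6, r3 -> r0=0xb2
body[6] mov  r0, r3 -> r0=0xd4
epilogue: pop r7=0xdc, sp=0xd7
prologue pushed ['r7'] at ['0xd6']

MEM = 0xdc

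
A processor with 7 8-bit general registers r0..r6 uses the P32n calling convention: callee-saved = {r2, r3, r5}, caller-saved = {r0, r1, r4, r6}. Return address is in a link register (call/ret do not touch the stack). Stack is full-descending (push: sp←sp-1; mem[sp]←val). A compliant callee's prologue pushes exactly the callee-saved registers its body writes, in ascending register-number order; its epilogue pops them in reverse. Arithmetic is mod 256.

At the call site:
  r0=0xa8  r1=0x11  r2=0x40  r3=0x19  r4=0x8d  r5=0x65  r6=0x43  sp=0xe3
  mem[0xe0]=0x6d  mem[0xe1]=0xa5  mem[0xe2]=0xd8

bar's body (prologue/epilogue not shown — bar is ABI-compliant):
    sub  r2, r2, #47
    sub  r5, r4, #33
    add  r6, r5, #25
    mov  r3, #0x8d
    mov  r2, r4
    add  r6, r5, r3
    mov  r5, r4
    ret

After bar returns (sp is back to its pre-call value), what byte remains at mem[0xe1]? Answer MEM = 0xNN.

prologue: push r2 -> mem[0xe2]=0x40, sp=0xe2
prologue: push r3 -> mem[0xe1]=0x19, sp=0xe1
prologue: push r5 -> mem[0xe0]=0x65, sp=0xe0
body[0] sub  r2, r2, #47 -> r2=0x11
body[1] sub  r5, r4, #33 -> r5=0x6c
body[2] add  r6, r5, #25 -> r6=0x85
body[3] mov  r3, #0x8d -> r3=0x8d
body[4] mov  r2, r4 -> r2=0x8d
body[5] add  r6, r5, r3 -> r6=0xf9
body[6] mov  r5, r4 -> r5=0x8d
epilogue: pop r5=0x65, sp=0xe1
epilogue: pop r3=0x19, sp=0xe2
epilogue: pop r2=0x40, sp=0xe3
prologue pushed ['r2', 'r3', 'r5'] at ['0xe2', '0xe1', '0xe0']

MEM = 0x19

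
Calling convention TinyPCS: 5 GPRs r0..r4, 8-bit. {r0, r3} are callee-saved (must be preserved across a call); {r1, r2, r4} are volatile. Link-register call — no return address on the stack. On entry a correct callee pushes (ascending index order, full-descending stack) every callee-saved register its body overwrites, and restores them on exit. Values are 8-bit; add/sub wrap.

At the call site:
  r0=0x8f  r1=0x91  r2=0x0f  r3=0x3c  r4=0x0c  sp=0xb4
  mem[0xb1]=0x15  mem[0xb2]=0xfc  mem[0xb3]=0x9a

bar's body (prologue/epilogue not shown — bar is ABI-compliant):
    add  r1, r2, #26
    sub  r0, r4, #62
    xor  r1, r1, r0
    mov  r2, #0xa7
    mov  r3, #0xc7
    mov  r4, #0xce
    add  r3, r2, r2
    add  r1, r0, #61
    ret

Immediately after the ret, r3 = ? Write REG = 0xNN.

REG = 0x3c

prologue: push r0 -> mem[0xb3]=0x8f, sp=0xb3
prologue: push r3 -> mem[0xb2]=0x3c, sp=0xb2
body[0] add  r1, r2, #26 -> r1=0x29
body[1] sub  r0, r4, #62 -> r0=0xce
body[2] xor  r1, r1, r0 -> r1=0xe7
body[3] mov  r2, #0xa7 -> r2=0xa7
body[4] mov  r3, #0xc7 -> r3=0xc7
body[5] mov  r4, #0xce -> r4=0xce
body[6] add  r3, r2, r2 -> r3=0x4e
body[7] add  r1, r0, #61 -> r1=0x0b
epilogue: pop r3=0x3c, sp=0xb3
epilogue: pop r0=0x8f, sp=0xb4
r3 is callee-saved -> restored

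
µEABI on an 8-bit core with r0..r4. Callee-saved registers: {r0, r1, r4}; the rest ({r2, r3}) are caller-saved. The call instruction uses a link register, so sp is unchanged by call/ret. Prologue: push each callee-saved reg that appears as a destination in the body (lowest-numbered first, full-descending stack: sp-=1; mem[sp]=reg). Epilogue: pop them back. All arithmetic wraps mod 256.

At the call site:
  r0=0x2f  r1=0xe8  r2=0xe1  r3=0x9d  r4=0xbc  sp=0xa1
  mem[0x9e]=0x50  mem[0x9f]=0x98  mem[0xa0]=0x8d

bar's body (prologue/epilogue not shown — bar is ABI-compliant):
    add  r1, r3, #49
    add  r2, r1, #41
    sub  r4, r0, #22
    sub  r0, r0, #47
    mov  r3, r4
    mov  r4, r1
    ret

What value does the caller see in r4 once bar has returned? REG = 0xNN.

REG = 0xbc

prologue: push r0 -> mem[0xa0]=0x2f, sp=0xa0
prologue: push r1 -> mem[0x9f]=0xe8, sp=0x9f
prologue: push r4 -> mem[0x9e]=0xbc, sp=0x9e
body[0] add  r1, r3, #49 -> r1=0xce
body[1] add  r2, r1, #41 -> r2=0xf7
body[2] sub  r4, r0, #22 -> r4=0x19
body[3] sub  r0, r0, #47 -> r0=0x00
body[4] mov  r3, r4 -> r3=0x19
body[5] mov  r4, r1 -> r4=0xce
epilogue: pop r4=0xbc, sp=0x9f
epilogue: pop r1=0xe8, sp=0xa0
epilogue: pop r0=0x2f, sp=0xa1
r4 is callee-saved -> restored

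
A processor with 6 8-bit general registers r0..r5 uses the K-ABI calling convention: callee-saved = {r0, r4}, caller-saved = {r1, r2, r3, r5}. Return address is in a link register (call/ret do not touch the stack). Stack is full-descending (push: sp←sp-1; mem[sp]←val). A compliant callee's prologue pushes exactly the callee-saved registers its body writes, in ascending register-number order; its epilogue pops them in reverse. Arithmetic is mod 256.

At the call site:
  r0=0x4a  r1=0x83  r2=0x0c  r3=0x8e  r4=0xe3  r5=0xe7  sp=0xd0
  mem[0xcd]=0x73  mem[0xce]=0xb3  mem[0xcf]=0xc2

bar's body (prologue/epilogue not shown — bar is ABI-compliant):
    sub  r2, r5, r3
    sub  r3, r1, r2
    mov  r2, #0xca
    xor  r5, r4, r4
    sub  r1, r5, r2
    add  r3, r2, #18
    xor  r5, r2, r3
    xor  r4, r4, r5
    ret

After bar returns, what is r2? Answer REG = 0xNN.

REG = 0xca

prologue: push r4 -> mem[0xcf]=0xe3, sp=0xcf
body[0] sub  r2, r5, r3 -> r2=0x59
body[1] sub  r3, r1, r2 -> r3=0x2a
body[2] mov  r2, #0xca -> r2=0xca
body[3] xor  r5, r4, r4 -> r5=0x00
body[4] sub  r1, r5, r2 -> r1=0x36
body[5] add  r3, r2, #18 -> r3=0xdc
body[6] xor  r5, r2, r3 -> r5=0x16
body[7] xor  r4, r4, r5 -> r4=0xf5
epilogue: pop r4=0xe3, sp=0xd0
r2 is caller-saved -> body value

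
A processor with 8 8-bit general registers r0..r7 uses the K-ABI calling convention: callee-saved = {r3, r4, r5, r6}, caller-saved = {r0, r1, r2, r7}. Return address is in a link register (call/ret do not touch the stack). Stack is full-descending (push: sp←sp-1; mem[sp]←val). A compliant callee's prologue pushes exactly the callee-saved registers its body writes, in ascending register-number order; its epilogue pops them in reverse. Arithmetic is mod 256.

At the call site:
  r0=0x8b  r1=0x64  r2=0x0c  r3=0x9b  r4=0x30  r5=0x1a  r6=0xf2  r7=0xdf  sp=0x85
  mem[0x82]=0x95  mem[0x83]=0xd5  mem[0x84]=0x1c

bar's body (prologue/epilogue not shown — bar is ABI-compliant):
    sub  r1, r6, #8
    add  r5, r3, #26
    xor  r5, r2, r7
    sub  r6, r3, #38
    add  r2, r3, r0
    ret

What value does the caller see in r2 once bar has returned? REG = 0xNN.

prologue: push r5 -> mem[0x84]=0x1a, sp=0x84
prologue: push r6 -> mem[0x83]=0xf2, sp=0x83
body[0] sub  r1, r6, #8 -> r1=0xea
body[1] add  r5, r3, #26 -> r5=0xb5
body[2] xor  r5, r2, r7 -> r5=0xd3
body[3] sub  r6, r3, #38 -> r6=0x75
body[4] add  r2, r3, r0 -> r2=0x26
epilogue: pop r6=0xf2, sp=0x84
epilogue: pop r5=0x1a, sp=0x85
r2 is caller-saved -> body value

REG = 0x26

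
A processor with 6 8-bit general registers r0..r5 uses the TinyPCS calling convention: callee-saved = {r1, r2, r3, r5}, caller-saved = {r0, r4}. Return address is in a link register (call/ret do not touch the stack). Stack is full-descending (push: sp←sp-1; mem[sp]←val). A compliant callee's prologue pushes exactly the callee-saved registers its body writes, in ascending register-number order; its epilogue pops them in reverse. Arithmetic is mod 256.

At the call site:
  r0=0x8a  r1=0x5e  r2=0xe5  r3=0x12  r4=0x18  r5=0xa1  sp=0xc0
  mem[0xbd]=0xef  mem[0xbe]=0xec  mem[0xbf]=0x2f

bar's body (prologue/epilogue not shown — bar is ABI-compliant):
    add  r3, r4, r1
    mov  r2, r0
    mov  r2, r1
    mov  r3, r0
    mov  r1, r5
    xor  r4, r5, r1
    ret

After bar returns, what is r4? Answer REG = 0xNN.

REG = 0x00

prologue: push r1 -> mem[0xbf]=0x5e, sp=0xbf
prologue: push r2 -> mem[0xbe]=0xe5, sp=0xbe
prologue: push r3 -> mem[0xbd]=0x12, sp=0xbd
body[0] add  r3, r4, r1 -> r3=0x76
body[1] mov  r2, r0 -> r2=0x8a
body[2] mov  r2, r1 -> r2=0x5e
body[3] mov  r3, r0 -> r3=0x8a
body[4] mov  r1, r5 -> r1=0xa1
body[5] xor  r4, r5, r1 -> r4=0x00
epilogue: pop r3=0x12, sp=0xbe
epilogue: pop r2=0xe5, sp=0xbf
epilogue: pop r1=0x5e, sp=0xc0
r4 is caller-saved -> body value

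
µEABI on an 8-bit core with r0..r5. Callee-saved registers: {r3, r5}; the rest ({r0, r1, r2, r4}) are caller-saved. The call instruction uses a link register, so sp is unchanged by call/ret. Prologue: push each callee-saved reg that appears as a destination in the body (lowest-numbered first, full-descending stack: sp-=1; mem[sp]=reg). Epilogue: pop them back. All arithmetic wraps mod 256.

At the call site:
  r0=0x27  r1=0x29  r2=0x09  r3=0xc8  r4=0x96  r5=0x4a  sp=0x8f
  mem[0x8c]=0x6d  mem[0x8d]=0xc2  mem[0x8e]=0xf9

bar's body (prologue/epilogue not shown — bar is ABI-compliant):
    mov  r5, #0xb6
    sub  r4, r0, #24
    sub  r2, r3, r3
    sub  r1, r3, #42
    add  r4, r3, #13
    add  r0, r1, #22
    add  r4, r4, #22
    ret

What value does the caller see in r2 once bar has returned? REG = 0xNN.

REG = 0x00

prologue: push r5 -> mem[0x8e]=0x4a, sp=0x8e
body[0] mov  r5, #0xb6 -> r5=0xb6
body[1] sub  r4, r0, #24 -> r4=0x0f
body[2] sub  r2, r3, r3 -> r2=0x00
body[3] sub  r1, r3, #42 -> r1=0x9e
body[4] add  r4, r3, #13 -> r4=0xd5
body[5] add  r0, r1, #22 -> r0=0xb4
body[6] add  r4, r4, #22 -> r4=0xeb
epilogue: pop r5=0x4a, sp=0x8f
r2 is caller-saved -> body value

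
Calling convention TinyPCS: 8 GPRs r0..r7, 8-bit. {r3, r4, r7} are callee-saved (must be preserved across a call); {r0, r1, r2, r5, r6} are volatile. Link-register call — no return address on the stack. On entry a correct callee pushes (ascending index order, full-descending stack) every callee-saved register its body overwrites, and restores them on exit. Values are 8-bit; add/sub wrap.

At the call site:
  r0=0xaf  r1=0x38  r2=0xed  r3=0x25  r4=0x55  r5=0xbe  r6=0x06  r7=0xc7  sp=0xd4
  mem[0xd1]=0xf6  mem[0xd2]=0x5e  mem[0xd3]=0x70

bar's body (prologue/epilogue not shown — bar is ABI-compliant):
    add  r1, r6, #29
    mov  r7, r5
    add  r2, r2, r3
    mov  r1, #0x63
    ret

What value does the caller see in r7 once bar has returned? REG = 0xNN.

REG = 0xc7

prologue: push r7 → mem[0xd3]=0xc7, sp=0xd3
body[0] add  r1, r6, #29 → r1=0x23
body[1] mov  r7, r5 → r7=0xbe
body[2] add  r2, r2, r3 → r2=0x12
body[3] mov  r1, #0x63 → r1=0x63
epilogue: pop r7=0xc7, sp=0xd4
r7 is callee-saved → restored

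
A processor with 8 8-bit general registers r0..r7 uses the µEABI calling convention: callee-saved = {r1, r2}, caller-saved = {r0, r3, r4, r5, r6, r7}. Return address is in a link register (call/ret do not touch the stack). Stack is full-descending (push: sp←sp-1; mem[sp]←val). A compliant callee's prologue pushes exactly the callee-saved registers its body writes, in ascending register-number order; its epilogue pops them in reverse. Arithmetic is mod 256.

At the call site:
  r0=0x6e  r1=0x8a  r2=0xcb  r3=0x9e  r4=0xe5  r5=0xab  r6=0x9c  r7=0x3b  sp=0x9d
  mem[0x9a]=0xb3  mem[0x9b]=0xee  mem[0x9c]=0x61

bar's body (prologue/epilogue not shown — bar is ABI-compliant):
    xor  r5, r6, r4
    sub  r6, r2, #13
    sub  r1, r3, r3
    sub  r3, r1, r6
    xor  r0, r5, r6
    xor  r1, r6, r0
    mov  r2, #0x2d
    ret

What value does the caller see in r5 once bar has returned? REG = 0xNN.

prologue: push r1 -> mem[0x9c]=0x8a, sp=0x9c
prologue: push r2 -> mem[0x9b]=0xcb, sp=0x9b
body[0] xor  r5, r6, r4 -> r5=0x79
body[1] sub  r6, r2, #13 -> r6=0xbe
body[2] sub  r1, r3, r3 -> r1=0x00
body[3] sub  r3, r1, r6 -> r3=0x42
body[4] xor  r0, r5, r6 -> r0=0xc7
body[5] xor  r1, r6, r0 -> r1=0x79
body[6] mov  r2, #0x2d -> r2=0x2d
epilogue: pop r2=0xcb, sp=0x9c
epilogue: pop r1=0x8a, sp=0x9d
r5 is caller-saved -> body value

REG = 0x79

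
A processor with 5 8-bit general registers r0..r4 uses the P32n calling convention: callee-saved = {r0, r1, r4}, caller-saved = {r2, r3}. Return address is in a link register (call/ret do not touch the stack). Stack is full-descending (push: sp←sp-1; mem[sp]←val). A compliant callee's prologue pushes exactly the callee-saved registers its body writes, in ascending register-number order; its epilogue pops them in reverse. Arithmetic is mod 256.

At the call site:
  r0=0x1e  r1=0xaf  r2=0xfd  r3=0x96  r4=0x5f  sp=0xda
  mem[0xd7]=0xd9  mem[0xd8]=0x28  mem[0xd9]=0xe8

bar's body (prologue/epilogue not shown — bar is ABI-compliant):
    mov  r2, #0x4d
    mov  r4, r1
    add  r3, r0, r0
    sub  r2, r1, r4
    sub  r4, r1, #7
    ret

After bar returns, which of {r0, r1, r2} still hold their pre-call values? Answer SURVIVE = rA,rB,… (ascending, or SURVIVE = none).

prologue: push r4 -> mem[0xd9]=0x5f, sp=0xd9
body[0] mov  r2, #0x4d -> r2=0x4d
body[1] mov  r4, r1 -> r4=0xaf
body[2] add  r3, r0, r0 -> r3=0x3c
body[3] sub  r2, r1, r4 -> r2=0x00
body[4] sub  r4, r1, #7 -> r4=0xa8
epilogue: pop r4=0x5f, sp=0xda
r0: callee-saved, written=False
r1: callee-saved, written=False
r2: caller-saved, written=True

SURVIVE = r0,r1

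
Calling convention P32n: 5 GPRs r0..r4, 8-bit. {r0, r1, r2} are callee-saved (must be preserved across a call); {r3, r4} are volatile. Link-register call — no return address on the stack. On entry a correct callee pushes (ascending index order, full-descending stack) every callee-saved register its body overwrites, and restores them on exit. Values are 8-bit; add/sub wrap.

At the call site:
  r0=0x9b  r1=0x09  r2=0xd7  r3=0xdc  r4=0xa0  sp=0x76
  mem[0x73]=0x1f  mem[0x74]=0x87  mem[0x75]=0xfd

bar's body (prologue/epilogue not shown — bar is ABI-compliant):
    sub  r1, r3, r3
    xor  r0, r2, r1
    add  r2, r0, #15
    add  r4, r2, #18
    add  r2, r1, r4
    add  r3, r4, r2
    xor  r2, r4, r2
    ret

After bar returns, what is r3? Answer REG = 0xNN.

prologue: push r0 -> mem[0x75]=0x9b, sp=0x75
prologue: push r1 -> mem[0x74]=0x09, sp=0x74
prologue: push r2 -> mem[0x73]=0xd7, sp=0x73
body[0] sub  r1, r3, r3 -> r1=0x00
body[1] xor  r0, r2, r1 -> r0=0xd7
body[2] add  r2, r0, #15 -> r2=0xe6
body[3] add  r4, r2, #18 -> r4=0xf8
body[4] add  r2, r1, r4 -> r2=0xf8
body[5] add  r3, r4, r2 -> r3=0xf0
body[6] xor  r2, r4, r2 -> r2=0x00
epilogue: pop r2=0xd7, sp=0x74
epilogue: pop r1=0x09, sp=0x75
epilogue: pop r0=0x9b, sp=0x76
r3 is caller-saved -> body value

REG = 0xf0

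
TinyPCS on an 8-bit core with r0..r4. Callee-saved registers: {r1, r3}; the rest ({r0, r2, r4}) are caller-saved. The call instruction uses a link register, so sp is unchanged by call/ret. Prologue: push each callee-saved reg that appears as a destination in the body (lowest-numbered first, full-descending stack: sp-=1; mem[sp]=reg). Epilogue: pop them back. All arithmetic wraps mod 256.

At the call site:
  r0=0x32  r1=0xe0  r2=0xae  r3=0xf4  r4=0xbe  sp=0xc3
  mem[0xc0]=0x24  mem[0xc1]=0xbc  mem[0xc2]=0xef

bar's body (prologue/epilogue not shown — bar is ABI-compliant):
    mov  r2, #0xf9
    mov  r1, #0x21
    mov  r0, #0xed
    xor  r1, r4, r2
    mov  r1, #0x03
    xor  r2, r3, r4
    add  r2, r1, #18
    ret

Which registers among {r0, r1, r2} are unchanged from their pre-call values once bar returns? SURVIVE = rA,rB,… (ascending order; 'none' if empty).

prologue: push r1 -> mem[0xc2]=0xe0, sp=0xc2
body[0] mov  r2, #0xf9 -> r2=0xf9
body[1] mov  r1, #0x21 -> r1=0x21
body[2] mov  r0, #0xed -> r0=0xed
body[3] xor  r1, r4, r2 -> r1=0x47
body[4] mov  r1, #0x03 -> r1=0x03
body[5] xor  r2, r3, r4 -> r2=0x4a
body[6] add  r2, r1, #18 -> r2=0x15
epilogue: pop r1=0xe0, sp=0xc3
r0: caller-saved, written=True
r1: callee-saved, written=True
r2: caller-saved, written=True

SURVIVE = r1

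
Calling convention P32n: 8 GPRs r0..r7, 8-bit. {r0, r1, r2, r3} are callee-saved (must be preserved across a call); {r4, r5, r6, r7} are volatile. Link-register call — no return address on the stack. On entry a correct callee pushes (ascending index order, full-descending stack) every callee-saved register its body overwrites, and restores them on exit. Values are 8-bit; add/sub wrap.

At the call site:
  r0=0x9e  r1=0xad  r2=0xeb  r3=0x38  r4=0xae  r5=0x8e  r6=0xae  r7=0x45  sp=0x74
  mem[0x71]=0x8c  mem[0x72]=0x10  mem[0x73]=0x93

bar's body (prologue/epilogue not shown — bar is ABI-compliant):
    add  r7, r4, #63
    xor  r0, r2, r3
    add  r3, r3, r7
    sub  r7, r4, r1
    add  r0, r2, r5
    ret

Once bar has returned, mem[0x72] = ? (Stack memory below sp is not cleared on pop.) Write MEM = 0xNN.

MEM = 0x38

prologue: push r0 -> mem[0x73]=0x9e, sp=0x73
prologue: push r3 -> mem[0x72]=0x38, sp=0x72
body[0] add  r7, r4, #63 -> r7=0xed
body[1] xor  r0, r2, r3 -> r0=0xd3
body[2] add  r3, r3, r7 -> r3=0x25
body[3] sub  r7, r4, r1 -> r7=0x01
body[4] add  r0, r2, r5 -> r0=0x79
epilogue: pop r3=0x38, sp=0x73
epilogue: pop r0=0x9e, sp=0x74
prologue pushed ['r0', 'r3'] at ['0x73', '0x72']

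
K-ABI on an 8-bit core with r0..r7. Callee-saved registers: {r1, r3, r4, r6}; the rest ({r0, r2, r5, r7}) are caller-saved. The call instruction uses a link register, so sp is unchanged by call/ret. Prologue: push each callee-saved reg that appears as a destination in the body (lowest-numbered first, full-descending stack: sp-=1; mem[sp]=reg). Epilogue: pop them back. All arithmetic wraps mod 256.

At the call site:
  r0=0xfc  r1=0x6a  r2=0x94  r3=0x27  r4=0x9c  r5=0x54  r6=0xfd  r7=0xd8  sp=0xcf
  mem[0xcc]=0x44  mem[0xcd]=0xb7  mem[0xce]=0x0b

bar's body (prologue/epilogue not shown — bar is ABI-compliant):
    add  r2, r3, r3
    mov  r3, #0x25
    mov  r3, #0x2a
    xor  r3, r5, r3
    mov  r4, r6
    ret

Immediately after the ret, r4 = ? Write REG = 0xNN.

REG = 0x9c

prologue: push r3 → mem[0xce]=0x27, sp=0xce
prologue: push r4 → mem[0xcd]=0x9c, sp=0xcd
body[0] add  r2, r3, r3 → r2=0x4e
body[1] mov  r3, #0x25 → r3=0x25
body[2] mov  r3, #0x2a → r3=0x2a
body[3] xor  r3, r5, r3 → r3=0x7e
body[4] mov  r4, r6 → r4=0xfd
epilogue: pop r4=0x9c, sp=0xce
epilogue: pop r3=0x27, sp=0xcf
r4 is callee-saved → restored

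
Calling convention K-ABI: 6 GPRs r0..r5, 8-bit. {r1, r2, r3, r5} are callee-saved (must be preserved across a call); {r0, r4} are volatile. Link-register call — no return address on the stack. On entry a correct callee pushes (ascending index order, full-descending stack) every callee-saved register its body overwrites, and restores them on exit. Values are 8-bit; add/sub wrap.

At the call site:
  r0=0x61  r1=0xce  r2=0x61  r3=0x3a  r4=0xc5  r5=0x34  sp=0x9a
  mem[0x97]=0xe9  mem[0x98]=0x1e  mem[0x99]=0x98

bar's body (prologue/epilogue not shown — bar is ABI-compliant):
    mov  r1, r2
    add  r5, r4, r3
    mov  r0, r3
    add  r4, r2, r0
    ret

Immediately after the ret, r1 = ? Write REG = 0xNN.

prologue: push r1 -> mem[0x99]=0xce, sp=0x99
prologue: push r5 -> mem[0x98]=0x34, sp=0x98
body[0] mov  r1, r2 -> r1=0x61
body[1] add  r5, r4, r3 -> r5=0xff
body[2] mov  r0, r3 -> r0=0x3a
body[3] add  r4, r2, r0 -> r4=0x9b
epilogue: pop r5=0x34, sp=0x99
epilogue: pop r1=0xce, sp=0x9a
r1 is callee-saved -> restored

REG = 0xce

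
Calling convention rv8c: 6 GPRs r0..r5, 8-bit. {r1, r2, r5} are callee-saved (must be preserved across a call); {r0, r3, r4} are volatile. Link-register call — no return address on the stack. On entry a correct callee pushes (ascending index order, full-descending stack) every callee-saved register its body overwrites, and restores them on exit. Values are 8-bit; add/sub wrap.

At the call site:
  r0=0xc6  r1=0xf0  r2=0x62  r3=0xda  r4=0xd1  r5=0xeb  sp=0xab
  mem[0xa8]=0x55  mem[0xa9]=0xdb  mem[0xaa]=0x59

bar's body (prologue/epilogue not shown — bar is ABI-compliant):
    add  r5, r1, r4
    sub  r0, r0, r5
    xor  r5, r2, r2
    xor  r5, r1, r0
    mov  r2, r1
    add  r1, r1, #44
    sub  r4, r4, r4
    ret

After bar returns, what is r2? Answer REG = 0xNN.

prologue: push r1 -> mem[0xaa]=0xf0, sp=0xaa
prologue: push r2 -> mem[0xa9]=0x62, sp=0xa9
prologue: push r5 -> mem[0xa8]=0xeb, sp=0xa8
body[0] add  r5, r1, r4 -> r5=0xc1
body[1] sub  r0, r0, r5 -> r0=0x05
body[2] xor  r5, r2, r2 -> r5=0x00
body[3] xor  r5, r1, r0 -> r5=0xf5
body[4] mov  r2, r1 -> r2=0xf0
body[5] add  r1, r1, #44 -> r1=0x1c
body[6] sub  r4, r4, r4 -> r4=0x00
epilogue: pop r5=0xeb, sp=0xa9
epilogue: pop r2=0x62, sp=0xaa
epilogue: pop r1=0xf0, sp=0xab
r2 is callee-saved -> restored

REG = 0x62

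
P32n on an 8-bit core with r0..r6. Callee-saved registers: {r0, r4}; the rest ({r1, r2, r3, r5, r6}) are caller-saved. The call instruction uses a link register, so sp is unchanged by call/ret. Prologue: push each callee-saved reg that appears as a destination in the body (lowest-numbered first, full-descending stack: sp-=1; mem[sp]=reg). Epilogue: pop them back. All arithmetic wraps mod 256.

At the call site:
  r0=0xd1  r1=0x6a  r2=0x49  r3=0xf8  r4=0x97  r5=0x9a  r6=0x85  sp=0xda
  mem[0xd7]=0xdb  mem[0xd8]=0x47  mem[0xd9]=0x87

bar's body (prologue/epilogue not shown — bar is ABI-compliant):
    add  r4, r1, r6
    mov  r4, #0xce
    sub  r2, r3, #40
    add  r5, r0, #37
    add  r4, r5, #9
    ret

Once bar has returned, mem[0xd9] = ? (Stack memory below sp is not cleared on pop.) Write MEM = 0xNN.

MEM = 0x97

prologue: push r4 -> mem[0xd9]=0x97, sp=0xd9
body[0] add  r4, r1, r6 -> r4=0xef
body[1] mov  r4, #0xce -> r4=0xce
body[2] sub  r2, r3, #40 -> r2=0xd0
body[3] add  r5, r0, #37 -> r5=0xf6
body[4] add  r4, r5, #9 -> r4=0xff
epilogue: pop r4=0x97, sp=0xda
prologue pushed ['r4'] at ['0xd9']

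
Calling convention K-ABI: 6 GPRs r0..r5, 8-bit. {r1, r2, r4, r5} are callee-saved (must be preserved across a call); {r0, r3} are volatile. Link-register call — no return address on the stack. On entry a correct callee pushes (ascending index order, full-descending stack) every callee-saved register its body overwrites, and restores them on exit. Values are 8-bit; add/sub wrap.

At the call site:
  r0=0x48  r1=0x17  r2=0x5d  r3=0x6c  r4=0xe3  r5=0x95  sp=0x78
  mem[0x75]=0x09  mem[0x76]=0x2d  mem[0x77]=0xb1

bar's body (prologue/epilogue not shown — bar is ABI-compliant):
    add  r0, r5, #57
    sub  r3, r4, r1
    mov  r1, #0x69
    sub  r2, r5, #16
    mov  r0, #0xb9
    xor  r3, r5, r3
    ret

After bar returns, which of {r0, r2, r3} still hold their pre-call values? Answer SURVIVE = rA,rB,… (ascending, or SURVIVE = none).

SURVIVE = r2

prologue: push r1 → mem[0x77]=0x17, sp=0x77
prologue: push r2 → mem[0x76]=0x5d, sp=0x76
body[0] add  r0, r5, #57 → r0=0xce
body[1] sub  r3, r4, r1 → r3=0xcc
body[2] mov  r1, #0x69 → r1=0x69
body[3] sub  r2, r5, #16 → r2=0x85
body[4] mov  r0, #0xb9 → r0=0xb9
body[5] xor  r3, r5, r3 → r3=0x59
epilogue: pop r2=0x5d, sp=0x77
epilogue: pop r1=0x17, sp=0x78
r0: caller-saved, written=True
r2: callee-saved, written=True
r3: caller-saved, written=True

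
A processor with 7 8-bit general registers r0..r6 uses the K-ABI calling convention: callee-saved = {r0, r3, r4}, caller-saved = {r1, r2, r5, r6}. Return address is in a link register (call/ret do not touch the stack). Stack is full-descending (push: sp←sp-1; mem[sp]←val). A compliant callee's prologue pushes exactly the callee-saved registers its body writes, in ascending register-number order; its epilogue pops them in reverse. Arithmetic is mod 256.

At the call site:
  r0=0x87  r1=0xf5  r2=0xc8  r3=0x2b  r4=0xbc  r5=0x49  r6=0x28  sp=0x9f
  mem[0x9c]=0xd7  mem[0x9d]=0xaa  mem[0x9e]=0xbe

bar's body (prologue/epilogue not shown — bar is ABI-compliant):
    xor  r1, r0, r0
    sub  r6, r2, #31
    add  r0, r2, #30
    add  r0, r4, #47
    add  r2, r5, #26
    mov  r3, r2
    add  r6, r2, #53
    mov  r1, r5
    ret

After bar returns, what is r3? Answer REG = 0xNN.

REG = 0x2b

prologue: push r0 -> mem[0x9e]=0x87, sp=0x9e
prologue: push r3 -> mem[0x9d]=0x2b, sp=0x9d
body[0] xor  r1, r0, r0 -> r1=0x00
body[1] sub  r6, r2, #31 -> r6=0xa9
body[2] add  r0, r2, #30 -> r0=0xe6
body[3] add  r0, r4, #47 -> r0=0xeb
body[4] add  r2, r5, #26 -> r2=0x63
body[5] mov  r3, r2 -> r3=0x63
body[6] add  r6, r2, #53 -> r6=0x98
body[7] mov  r1, r5 -> r1=0x49
epilogue: pop r3=0x2b, sp=0x9e
epilogue: pop r0=0x87, sp=0x9f
r3 is callee-saved -> restored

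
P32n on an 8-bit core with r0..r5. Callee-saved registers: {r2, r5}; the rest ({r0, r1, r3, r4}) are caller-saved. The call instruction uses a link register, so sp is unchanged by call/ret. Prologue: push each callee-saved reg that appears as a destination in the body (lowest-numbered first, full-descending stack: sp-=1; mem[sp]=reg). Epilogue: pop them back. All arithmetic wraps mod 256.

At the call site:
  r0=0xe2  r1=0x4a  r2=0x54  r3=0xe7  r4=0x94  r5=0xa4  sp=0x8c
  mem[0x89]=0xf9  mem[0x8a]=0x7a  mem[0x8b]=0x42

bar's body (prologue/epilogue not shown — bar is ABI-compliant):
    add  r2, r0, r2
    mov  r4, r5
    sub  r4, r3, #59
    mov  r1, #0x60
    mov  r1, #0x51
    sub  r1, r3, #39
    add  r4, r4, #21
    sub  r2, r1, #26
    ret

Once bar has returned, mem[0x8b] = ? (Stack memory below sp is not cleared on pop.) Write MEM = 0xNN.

MEM = 0x54

prologue: push r2 → mem[0x8b]=0x54, sp=0x8b
body[0] add  r2, r0, r2 → r2=0x36
body[1] mov  r4, r5 → r4=0xa4
body[2] sub  r4, r3, #59 → r4=0xac
body[3] mov  r1, #0x60 → r1=0x60
body[4] mov  r1, #0x51 → r1=0x51
body[5] sub  r1, r3, #39 → r1=0xc0
body[6] add  r4, r4, #21 → r4=0xc1
body[7] sub  r2, r1, #26 → r2=0xa6
epilogue: pop r2=0x54, sp=0x8c
prologue pushed ['r2'] at ['0x8b']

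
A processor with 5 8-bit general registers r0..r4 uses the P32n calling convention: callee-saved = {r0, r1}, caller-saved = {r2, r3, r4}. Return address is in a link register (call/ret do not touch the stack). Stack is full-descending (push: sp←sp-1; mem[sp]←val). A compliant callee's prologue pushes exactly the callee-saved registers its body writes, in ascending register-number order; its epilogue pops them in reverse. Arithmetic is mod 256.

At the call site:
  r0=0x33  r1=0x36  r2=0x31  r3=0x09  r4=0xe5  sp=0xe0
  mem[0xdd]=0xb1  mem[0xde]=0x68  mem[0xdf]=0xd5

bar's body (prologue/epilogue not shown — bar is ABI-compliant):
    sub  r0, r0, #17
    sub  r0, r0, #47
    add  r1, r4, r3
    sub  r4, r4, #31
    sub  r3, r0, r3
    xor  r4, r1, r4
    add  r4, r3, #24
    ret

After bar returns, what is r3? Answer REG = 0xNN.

REG = 0xea

prologue: push r0 -> mem[0xdf]=0x33, sp=0xdf
prologue: push r1 -> mem[0xde]=0x36, sp=0xde
body[0] sub  r0, r0, #17 -> r0=0x22
body[1] sub  r0, r0, #47 -> r0=0xf3
body[2] add  r1, r4, r3 -> r1=0xee
body[3] sub  r4, r4, #31 -> r4=0xc6
body[4] sub  r3, r0, r3 -> r3=0xea
body[5] xor  r4, r1, r4 -> r4=0x28
body[6] add  r4, r3, #24 -> r4=0x02
epilogue: pop r1=0x36, sp=0xdf
epilogue: pop r0=0x33, sp=0xe0
r3 is caller-saved -> body value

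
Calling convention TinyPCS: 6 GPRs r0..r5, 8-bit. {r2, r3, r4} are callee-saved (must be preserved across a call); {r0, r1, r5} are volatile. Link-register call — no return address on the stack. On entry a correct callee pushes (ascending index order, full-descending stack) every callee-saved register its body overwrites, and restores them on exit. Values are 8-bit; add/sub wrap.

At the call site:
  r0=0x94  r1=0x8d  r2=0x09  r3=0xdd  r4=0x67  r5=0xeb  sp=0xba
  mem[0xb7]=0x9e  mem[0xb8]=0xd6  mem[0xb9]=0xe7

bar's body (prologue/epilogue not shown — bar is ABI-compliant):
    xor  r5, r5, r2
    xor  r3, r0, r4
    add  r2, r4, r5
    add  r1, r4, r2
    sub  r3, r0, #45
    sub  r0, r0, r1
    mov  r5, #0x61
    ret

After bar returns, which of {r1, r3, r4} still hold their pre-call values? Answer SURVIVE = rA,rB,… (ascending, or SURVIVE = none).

prologue: push r2 → mem[0xb9]=0x09, sp=0xb9
prologue: push r3 → mem[0xb8]=0xdd, sp=0xb8
body[0] xor  r5, r5, r2 → r5=0xe2
body[1] xor  r3, r0, r4 → r3=0xf3
body[2] add  r2, r4, r5 → r2=0x49
body[3] add  r1, r4, r2 → r1=0xb0
body[4] sub  r3, r0, #45 → r3=0x67
body[5] sub  r0, r0, r1 → r0=0xe4
body[6] mov  r5, #0x61 → r5=0x61
epilogue: pop r3=0xdd, sp=0xb9
epilogue: pop r2=0x09, sp=0xba
r1: caller-saved, written=True
r3: callee-saved, written=True
r4: callee-saved, written=False

SURVIVE = r3,r4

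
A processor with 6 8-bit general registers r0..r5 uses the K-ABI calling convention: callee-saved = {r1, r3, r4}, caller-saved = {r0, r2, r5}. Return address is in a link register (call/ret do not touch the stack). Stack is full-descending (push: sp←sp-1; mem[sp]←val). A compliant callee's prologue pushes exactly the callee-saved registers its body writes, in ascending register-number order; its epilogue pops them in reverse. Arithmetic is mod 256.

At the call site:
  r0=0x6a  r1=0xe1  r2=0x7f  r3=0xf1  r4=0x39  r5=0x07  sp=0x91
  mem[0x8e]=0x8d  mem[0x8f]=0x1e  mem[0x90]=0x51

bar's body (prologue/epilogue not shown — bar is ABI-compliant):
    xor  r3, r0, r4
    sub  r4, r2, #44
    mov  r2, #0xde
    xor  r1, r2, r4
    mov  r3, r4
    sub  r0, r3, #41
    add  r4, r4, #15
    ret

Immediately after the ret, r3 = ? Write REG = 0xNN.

REG = 0xf1

prologue: push r1 → mem[0x90]=0xe1, sp=0x90
prologue: push r3 → mem[0x8f]=0xf1, sp=0x8f
prologue: push r4 → mem[0x8e]=0x39, sp=0x8e
body[0] xor  r3, r0, r4 → r3=0x53
body[1] sub  r4, r2, #44 → r4=0x53
body[2] mov  r2, #0xde → r2=0xde
body[3] xor  r1, r2, r4 → r1=0x8d
body[4] mov  r3, r4 → r3=0x53
body[5] sub  r0, r3, #41 → r0=0x2a
body[6] add  r4, r4, #15 → r4=0x62
epilogue: pop r4=0x39, sp=0x8f
epilogue: pop r3=0xf1, sp=0x90
epilogue: pop r1=0xe1, sp=0x91
r3 is callee-saved → restored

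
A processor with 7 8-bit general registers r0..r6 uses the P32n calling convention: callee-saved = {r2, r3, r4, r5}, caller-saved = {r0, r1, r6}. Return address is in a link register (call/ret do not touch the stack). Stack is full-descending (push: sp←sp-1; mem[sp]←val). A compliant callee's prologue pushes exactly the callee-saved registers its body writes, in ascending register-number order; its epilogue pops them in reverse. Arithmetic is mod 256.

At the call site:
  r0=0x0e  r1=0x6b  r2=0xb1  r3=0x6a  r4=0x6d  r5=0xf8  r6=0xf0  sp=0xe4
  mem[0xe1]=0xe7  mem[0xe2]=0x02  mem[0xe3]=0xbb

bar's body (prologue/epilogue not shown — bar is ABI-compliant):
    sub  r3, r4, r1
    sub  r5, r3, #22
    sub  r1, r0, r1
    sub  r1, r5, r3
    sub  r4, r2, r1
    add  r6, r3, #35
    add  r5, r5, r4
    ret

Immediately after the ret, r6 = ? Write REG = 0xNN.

prologue: push r3 -> mem[0xe3]=0x6a, sp=0xe3
prologue: push r4 -> mem[0xe2]=0x6d, sp=0xe2
prologue: push r5 -> mem[0xe1]=0xf8, sp=0xe1
body[0] sub  r3, r4, r1 -> r3=0x02
body[1] sub  r5, r3, #22 -> r5=0xec
body[2] sub  r1, r0, r1 -> r1=0xa3
body[3] sub  r1, r5, r3 -> r1=0xea
body[4] sub  r4, r2, r1 -> r4=0xc7
body[5] add  r6, r3, #35 -> r6=0x25
body[6] add  r5, r5, r4 -> r5=0xb3
epilogue: pop r5=0xf8, sp=0xe2
epilogue: pop r4=0x6d, sp=0xe3
epilogue: pop r3=0x6a, sp=0xe4
r6 is caller-saved -> body value

REG = 0x25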